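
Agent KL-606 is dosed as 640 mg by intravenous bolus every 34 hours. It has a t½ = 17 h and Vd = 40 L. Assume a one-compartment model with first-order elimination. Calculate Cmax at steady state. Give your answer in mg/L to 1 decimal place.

21.3 mg/L

The dosing interval is 2 half-lives, so f = 2^(−2) = 0.25.
At steady state, R = 1/(1 − 0.25) = 4/3.
Single-dose peak C₀ = D/Vd = 640/40 = 16 mg/L.
Steady-state peak Cmax,ss = C₀·R = 16 × 4/3 ≈ 21.333 mg/L.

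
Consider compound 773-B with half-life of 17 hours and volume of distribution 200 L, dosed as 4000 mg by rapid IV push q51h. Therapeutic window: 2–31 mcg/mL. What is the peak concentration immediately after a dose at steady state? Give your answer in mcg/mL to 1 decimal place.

The dosing interval is 3 half-lives, so f = 2^(−3) = 0.125.
Accumulation ratio R = 1/(1 − f) = 1/0.875 = 8/7.
Single-dose peak C₀ = D/Vd = 4000/200 = 20 mcg/mL.
Steady-state peak Cmax,ss = C₀·R = 20 × 8/7 ≈ 22.857 mcg/mL.
Peak 22.9 mcg/mL vs MTC 31 mcg/mL: below toxic threshold.

22.9 mcg/mL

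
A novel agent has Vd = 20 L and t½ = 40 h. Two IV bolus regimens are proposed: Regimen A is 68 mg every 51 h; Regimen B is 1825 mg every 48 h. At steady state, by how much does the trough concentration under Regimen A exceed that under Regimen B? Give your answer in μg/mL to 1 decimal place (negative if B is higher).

Regimen A: f = (1/2)^(51/40) ≈ 0.4132; Cmin,ss = (68/20)·f/(1−f) ≈ 2.394 μg/mL.
Regimen B: f = (1/2)^(48/40) ≈ 0.4353; Cmin,ss = (1825/20)·f/(1−f) ≈ 70.340 μg/mL.
Difference ≈ 2.394 − 70.340 ≈ -67.946 μg/mL.

-67.9 μg/mL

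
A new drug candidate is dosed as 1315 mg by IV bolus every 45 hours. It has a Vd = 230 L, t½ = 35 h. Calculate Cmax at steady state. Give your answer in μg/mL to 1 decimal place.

Over one 45-h interval, 45/35 ≈ 1.2857 half-lives elapse, leaving f ≈ 0.4102 of each dose.
Accumulation ratio R = 1/(1 − f) ≈ 1/0.5898 ≈ 1.6955.
Each bolus raises the concentration by D/Vd = 1315/230 ≈ 5.717 μg/mL.
Steady-state peak Cmax,ss = C₀·R ≈ 5.717 × 1.6955 ≈ 9.693 μg/mL.

9.7 μg/mL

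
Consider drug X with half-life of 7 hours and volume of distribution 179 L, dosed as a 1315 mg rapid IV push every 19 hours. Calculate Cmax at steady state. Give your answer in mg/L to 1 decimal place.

8.7 mg/L

τ/t½ = 19/7 ≈ 2.7143, so fraction remaining f = (1/2)^(19/7) ≈ 0.1524.
At steady state, accumulation factor R = 1/(1 − e^(−kτ)) ≈ 1.1798.
Each bolus raises the concentration by D/Vd = 1315/179 ≈ 7.346 mg/L.
Cmax,ss = C₀/(1 − f) ≈ 7.346/0.8476 ≈ 8.667 mg/L.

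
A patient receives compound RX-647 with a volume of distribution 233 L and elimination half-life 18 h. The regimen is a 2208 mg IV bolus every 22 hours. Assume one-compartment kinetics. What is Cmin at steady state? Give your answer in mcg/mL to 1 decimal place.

Over one 22-h interval, 22/18 ≈ 1.2222 half-lives elapse, leaving f ≈ 0.4286 of each dose.
At steady state, accumulation factor R = 1/(1 − e^(−kτ)) ≈ 1.7501.
Each bolus raises the concentration by D/Vd = 2208/233 ≈ 9.476 mcg/mL.
Steady-state peak Cmax,ss = C₀·R ≈ 9.476 × 1.7501 ≈ 16.584 mcg/mL.
Steady-state trough Cmin,ss = Cmax,ss·f ≈ 16.584 × 0.4286 ≈ 7.108 mcg/mL.

7.1 mcg/mL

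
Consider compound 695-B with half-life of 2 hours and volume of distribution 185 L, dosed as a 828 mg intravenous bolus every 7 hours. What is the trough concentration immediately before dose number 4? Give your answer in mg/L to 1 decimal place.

0.4 mg/L

f = (1/2)^(τ/t½) = (1/2)^(7/2) ≈ 0.0884.
C₀ = D/Vd = 828/185 ≈ 4.476 mg/L.
Before the 4th dose, 3 doses have been given. Superposition: Cmin = C₀·(f + f² + … + f^3).
≈ 4.476 × (0.0884 + 0.0078 + 0.0007) ≈ 4.476 × 0.0969 ≈ 0.434 mg/L.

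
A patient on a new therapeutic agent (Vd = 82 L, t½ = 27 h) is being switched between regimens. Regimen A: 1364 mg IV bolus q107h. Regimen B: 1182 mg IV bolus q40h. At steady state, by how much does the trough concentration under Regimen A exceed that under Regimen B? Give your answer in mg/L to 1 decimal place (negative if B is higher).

Regimen A: f = (1/2)^(107/27) ≈ 0.0641; Cmin,ss = (1364/82)·f/(1−f) ≈ 1.139 mg/L.
Regimen B: f = (1/2)^(40/27) ≈ 0.3581; Cmin,ss = (1182/82)·f/(1−f) ≈ 8.042 mg/L.
Difference ≈ 1.139 − 8.042 ≈ -6.903 mg/L.

-6.9 mg/L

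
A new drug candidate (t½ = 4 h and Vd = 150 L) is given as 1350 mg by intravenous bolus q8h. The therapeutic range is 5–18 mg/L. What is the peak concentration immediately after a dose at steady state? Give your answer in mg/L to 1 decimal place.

12.0 mg/L

The dosing interval is 2 half-lives, so f = 2^(−2) = 0.25.
At steady state, R = 1/(1 − 0.25) = 4/3.
Single-dose peak C₀ = D/Vd = 1350/150 = 9 mg/L.
Steady-state peak Cmax,ss = C₀·R = 9 × 4/3 ≈ 12.000 mg/L.
Peak 12.0 mg/L vs MTC 18 mg/L: below toxic threshold.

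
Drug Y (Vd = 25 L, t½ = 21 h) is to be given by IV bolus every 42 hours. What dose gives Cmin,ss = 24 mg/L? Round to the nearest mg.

1800 mg

τ/t½ = 42/21 ≈ 2, so f = (1/2)^(42/21) ≈ 0.250000.
Cmin,ss = (D/Vd)·f/(1−f), so D = Cmin,ss·Vd·(1−f)/f.
D = 24 × 25 × (1−f)/f ≈ 24 × 25 × 3.00000 ≈ 1800.00 mg.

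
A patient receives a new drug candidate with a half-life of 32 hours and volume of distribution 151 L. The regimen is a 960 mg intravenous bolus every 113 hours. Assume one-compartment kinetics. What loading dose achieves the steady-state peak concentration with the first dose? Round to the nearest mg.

1051 mg

f = (1/2)^(113/32) ≈ 0.086494; accumulation ratio R = 1/(1−f) ≈ 1.09468.
Loading dose to hit Cmax,ss on first dose: D_load = D_maint·R ≈ 960 × 1.09468 ≈ 1050.89 mg.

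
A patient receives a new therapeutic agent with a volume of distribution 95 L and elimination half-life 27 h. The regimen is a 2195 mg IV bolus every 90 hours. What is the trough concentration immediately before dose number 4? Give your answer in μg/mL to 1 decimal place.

f = (1/2)^(τ/t½) = (1/2)^(90/27) ≈ 0.0992.
C₀ = D/Vd = 2195/95 ≈ 23.105 μg/mL.
Before the 4th dose, 3 doses have been given. Superposition: Cmin = C₀·(f + f² + … + f^3).
≈ 23.105 × (0.0992 + 0.0098 + 0.0010) ≈ 23.105 × 0.1100 ≈ 2.542 μg/mL.

2.5 μg/mL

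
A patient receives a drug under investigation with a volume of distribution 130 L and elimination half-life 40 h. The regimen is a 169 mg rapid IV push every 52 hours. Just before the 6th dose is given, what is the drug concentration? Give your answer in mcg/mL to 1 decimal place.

f = (1/2)^(τ/t½) = (1/2)^(52/40) ≈ 0.4061.
C₀ = D/Vd = 169/130 ≈ 1.300 mcg/mL.
Before the 6th dose, 5 doses have been given. Superposition: Cmin = C₀·(f + f² + … + f^5).
≈ 1.300 × (0.4061 + 0.1649 + 0.0670 + 0.0272 + 0.0110) ≈ 1.300 × 0.6762 ≈ 0.879 mcg/mL.

0.9 mcg/mL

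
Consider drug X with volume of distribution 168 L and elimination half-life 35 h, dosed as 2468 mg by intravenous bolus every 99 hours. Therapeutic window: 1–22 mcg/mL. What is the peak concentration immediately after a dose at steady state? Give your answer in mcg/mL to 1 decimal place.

17.1 mcg/mL

Over one 99-h interval, 99/35 ≈ 2.8286 half-lives elapse, leaving f ≈ 0.1408 of each dose.
At steady state, accumulation factor R = 1/(1 − e^(−kτ)) ≈ 1.1639.
Single-dose peak C₀ = D/Vd = 2468/168 ≈ 14.690 mcg/mL.
Steady-state peak Cmax,ss = C₀·R ≈ 14.690 × 1.1639 ≈ 17.098 mcg/mL.
Peak 17.1 mcg/mL vs MTC 22 mcg/mL: below toxic threshold.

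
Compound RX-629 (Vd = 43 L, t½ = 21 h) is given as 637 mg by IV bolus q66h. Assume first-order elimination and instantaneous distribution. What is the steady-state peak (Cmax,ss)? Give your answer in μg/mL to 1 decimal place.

16.7 μg/mL

τ/t½ = 66/21 ≈ 3.1429, so fraction remaining f = (1/2)^(66/21) ≈ 0.1132.
Accumulation ratio R = 1/(1 − f) ≈ 1/0.8868 ≈ 1.1276.
Each bolus raises the concentration by D/Vd = 637/43 ≈ 14.814 μg/mL.
Cmax,ss = C₀/(1 − f) ≈ 14.814/0.8868 ≈ 16.705 μg/mL.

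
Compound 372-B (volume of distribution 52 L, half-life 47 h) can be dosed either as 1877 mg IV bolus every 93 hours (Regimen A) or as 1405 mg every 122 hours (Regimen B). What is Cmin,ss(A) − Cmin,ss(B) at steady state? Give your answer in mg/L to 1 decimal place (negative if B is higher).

Regimen A: f = (1/2)^(93/47) ≈ 0.2537; Cmin,ss = (1877/52)·f/(1−f) ≈ 12.271 mg/L.
Regimen B: f = (1/2)^(122/47) ≈ 0.1654; Cmin,ss = (1405/52)·f/(1−f) ≈ 5.355 mg/L.
Difference ≈ 12.271 − 5.355 ≈ 6.916 mg/L.

6.9 mg/L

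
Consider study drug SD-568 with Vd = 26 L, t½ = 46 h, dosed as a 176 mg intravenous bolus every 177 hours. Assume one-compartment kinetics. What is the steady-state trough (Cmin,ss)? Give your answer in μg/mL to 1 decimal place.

0.5 μg/mL

τ/t½ = 177/46 ≈ 3.8478, so fraction remaining f = (1/2)^(177/46) ≈ 0.0695.
Accumulation ratio R = 1/(1 − f) ≈ 1/0.9305 ≈ 1.0747.
Each bolus raises the concentration by D/Vd = 176/26 ≈ 6.769 μg/mL.
Steady-state peak Cmax,ss = C₀·R ≈ 6.769 × 1.0747 ≈ 7.275 μg/mL.
Steady-state trough Cmin,ss = Cmax,ss·f ≈ 7.275 × 0.0695 ≈ 0.506 μg/mL.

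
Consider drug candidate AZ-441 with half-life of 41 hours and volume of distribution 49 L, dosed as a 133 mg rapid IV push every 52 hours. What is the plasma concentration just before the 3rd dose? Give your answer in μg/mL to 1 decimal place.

1.6 μg/mL

f = (1/2)^(τ/t½) = (1/2)^(52/41) ≈ 0.4152.
C₀ = D/Vd = 133/49 ≈ 2.714 μg/mL.
Before the 3rd dose, 2 doses have been given. Superposition: Cmin = C₀·(f + f²).
≈ 2.714 × (0.4152 + 0.1724) ≈ 2.714 × 0.5876 ≈ 1.595 μg/mL.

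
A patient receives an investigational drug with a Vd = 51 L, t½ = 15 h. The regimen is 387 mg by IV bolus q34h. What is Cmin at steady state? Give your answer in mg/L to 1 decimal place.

2.0 mg/L

Over one 34-h interval, 34/15 ≈ 2.2667 half-lives elapse, leaving f ≈ 0.2078 of each dose.
At steady state, accumulation factor R = 1/(1 − e^(−kτ)) ≈ 1.2623.
Each bolus raises the concentration by D/Vd = 387/51 ≈ 7.588 mg/L.
Steady-state peak Cmax,ss = C₀·R ≈ 7.588 × 1.2623 ≈ 9.578 mg/L.
One interval later, Cmin,ss = Cmax,ss·e^(−kτ) ≈ 9.578 × 0.2078 ≈ 1.990 mg/L.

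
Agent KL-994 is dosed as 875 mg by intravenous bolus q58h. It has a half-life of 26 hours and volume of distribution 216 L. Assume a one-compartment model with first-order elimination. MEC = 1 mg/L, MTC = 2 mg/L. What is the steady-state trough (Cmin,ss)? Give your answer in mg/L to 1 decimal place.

k = ln2/t½ = ln2/26 ≈ 0.026660 h⁻¹; fraction remaining f = e^(−kτ) = e^(−0.026660×58) ≈ 0.2130.
Accumulation ratio R = 1/(1 − f) ≈ 1/0.7870 ≈ 1.2706.
Each bolus raises the concentration by D/Vd = 875/216 ≈ 4.051 mg/L.
Steady-state peak Cmax,ss = C₀·R ≈ 4.051 × 1.2706 ≈ 5.147 mg/L.
Steady-state trough Cmin,ss = Cmax,ss·f ≈ 5.147 × 0.2130 ≈ 1.096 mg/L.
Trough 1.1 mg/L vs MEC 1 mg/L: adequate.

1.1 mg/L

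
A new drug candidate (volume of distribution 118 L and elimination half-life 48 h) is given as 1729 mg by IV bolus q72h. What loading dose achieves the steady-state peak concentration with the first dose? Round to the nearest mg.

2675 mg

f = (1/2)^(72/48) ≈ 0.353553; accumulation ratio R = 1/(1−f) ≈ 1.54692.
Loading dose to hit Cmax,ss on first dose: D_load = D_maint·R ≈ 1729 × 1.54692 ≈ 2674.62 mg.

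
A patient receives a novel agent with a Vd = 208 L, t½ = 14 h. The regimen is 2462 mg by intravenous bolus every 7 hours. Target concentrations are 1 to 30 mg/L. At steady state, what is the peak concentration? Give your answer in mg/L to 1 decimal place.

k = ln2/t½ = ln2/14 ≈ 0.049511 h⁻¹; fraction remaining f = e^(−kτ) = e^(−0.049511×7) ≈ 0.7071.
At steady state, accumulation factor R = 1/(1 − e^(−kτ)) ≈ 3.4141.
Single-dose peak C₀ = D/Vd = 2462/208 ≈ 11.837 mg/L.
Steady-state peak Cmax,ss = C₀·R ≈ 11.837 × 3.4141 ≈ 40.413 mg/L.
Peak 40.4 mg/L vs MTC 30 mg/L: exceeds toxic threshold.

40.4 mg/L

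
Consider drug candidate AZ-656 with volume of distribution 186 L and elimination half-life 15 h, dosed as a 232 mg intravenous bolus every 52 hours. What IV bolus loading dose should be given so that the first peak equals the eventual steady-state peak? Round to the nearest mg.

f = (1/2)^(52/15) ≈ 0.090454; accumulation ratio R = 1/(1−f) ≈ 1.09945.
Loading dose to hit Cmax,ss on first dose: D_load = D_maint·R ≈ 232 × 1.09945 ≈ 255.07 mg.

255 mg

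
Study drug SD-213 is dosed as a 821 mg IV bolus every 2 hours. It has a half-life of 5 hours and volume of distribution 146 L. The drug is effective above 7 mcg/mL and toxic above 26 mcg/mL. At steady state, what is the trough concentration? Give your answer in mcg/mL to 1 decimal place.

τ/t½ = 2/5 ≈ 0.4, so fraction remaining f = (1/2)^(2/5) ≈ 0.7579.
At steady state, accumulation factor R = 1/(1 − e^(−kτ)) ≈ 4.1305.
Each bolus raises the concentration by D/Vd = 821/146 ≈ 5.623 mcg/mL.
Cmax,ss = C₀/(1 − f) ≈ 5.623/0.2421 ≈ 23.226 mcg/mL.
Steady-state trough Cmin,ss = Cmax,ss·f ≈ 23.226 × 0.7579 ≈ 17.603 mcg/mL.
Trough 17.6 mcg/mL vs MEC 7 mcg/mL: adequate.

17.6 mcg/mL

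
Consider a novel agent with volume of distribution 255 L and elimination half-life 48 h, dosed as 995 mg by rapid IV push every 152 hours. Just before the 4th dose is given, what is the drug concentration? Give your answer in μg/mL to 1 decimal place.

f = (1/2)^(τ/t½) = (1/2)^(152/48) ≈ 0.1114.
C₀ = D/Vd = 995/255 ≈ 3.902 μg/mL.
Before the 4th dose, 3 doses have been given. Superposition: Cmin = C₀·(f + f² + … + f^3).
≈ 3.902 × (0.1114 + 0.0124 + 0.0014) ≈ 3.902 × 0.1252 ≈ 0.489 μg/mL.

0.5 μg/mL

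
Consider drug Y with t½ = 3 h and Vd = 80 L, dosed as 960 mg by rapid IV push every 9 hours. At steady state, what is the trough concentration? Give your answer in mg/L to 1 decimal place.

The dosing interval is 3 half-lives, so f = 2^(−3) = 0.125.
Accumulation ratio R = 1/(1 − f) = 1/0.875 = 8/7.
Single-dose peak C₀ = D/Vd = 960/80 = 12 mg/L.
Steady-state peak Cmax,ss = C₀·R = 12 × 8/7 ≈ 13.714 mg/L.
Steady-state trough Cmin,ss = Cmax,ss·f ≈ 13.714 × 0.125 ≈ 1.714 mg/L.

1.7 mg/L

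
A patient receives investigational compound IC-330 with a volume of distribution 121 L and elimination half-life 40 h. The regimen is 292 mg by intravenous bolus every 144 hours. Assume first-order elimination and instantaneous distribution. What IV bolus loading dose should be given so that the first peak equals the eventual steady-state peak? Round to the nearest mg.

318 mg

f = (1/2)^(144/40) ≈ 0.082469; accumulation ratio R = 1/(1−f) ≈ 1.08988.
Loading dose to hit Cmax,ss on first dose: D_load = D_maint·R ≈ 292 × 1.08988 ≈ 318.24 mg.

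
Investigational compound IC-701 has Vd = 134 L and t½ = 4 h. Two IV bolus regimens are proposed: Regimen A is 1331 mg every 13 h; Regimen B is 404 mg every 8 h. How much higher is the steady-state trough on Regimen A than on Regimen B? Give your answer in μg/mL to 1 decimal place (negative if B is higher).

0.2 μg/mL

Regimen A: f = (1/2)^(13/4) ≈ 0.1051; Cmin,ss = (1331/134)·f/(1−f) ≈ 1.167 μg/mL.
Regimen B: f = (1/2)^(8/4) ≈ 0.2500; Cmin,ss = (404/134)·f/(1−f) ≈ 1.005 μg/mL.
Difference ≈ 1.167 − 1.005 ≈ 0.162 μg/mL.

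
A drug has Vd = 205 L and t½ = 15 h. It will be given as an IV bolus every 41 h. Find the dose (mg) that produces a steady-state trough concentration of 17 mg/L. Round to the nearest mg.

τ/t½ = 41/15 ≈ 2.7333, so f = (1/2)^(41/15) ≈ 0.150378.
Cmin,ss = (D/Vd)·f/(1−f), so D = Cmin,ss·Vd·(1−f)/f.
D = 17 × 205 × (1−f)/f ≈ 17 × 205 × 5.64991 ≈ 19689.94 mg.

19690 mg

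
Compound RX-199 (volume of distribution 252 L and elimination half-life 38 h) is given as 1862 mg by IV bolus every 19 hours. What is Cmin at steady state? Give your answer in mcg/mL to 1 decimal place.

Over one 19-h interval, 19/38 ≈ 0.5 half-lives elapse, leaving f ≈ 0.7071 of each dose.
At steady state, accumulation factor R = 1/(1 − e^(−kτ)) ≈ 3.4141.
Single-dose peak C₀ = D/Vd = 1862/252 ≈ 7.389 mcg/mL.
Cmax,ss = C₀/(1 − f) ≈ 7.389/0.2929 ≈ 25.227 mcg/mL.
One interval later, Cmin,ss = Cmax,ss·e^(−kτ) ≈ 25.227 × 0.7071 ≈ 17.838 mcg/mL.

17.8 mcg/mL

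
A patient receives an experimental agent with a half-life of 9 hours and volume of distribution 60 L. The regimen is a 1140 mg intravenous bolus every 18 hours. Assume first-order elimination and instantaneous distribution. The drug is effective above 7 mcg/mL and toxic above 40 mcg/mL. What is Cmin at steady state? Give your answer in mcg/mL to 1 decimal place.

τ = 18 h = 2 half-lives, so f = (1/2)^2 = 0.25.
Accumulation ratio R = 1/(1 − f) = 1/0.75 = 4/3.
Single-dose peak C₀ = D/Vd = 1140/60 = 19 mcg/mL.
Steady-state peak Cmax,ss = C₀·R = 19 × 4/3 ≈ 25.333 mcg/mL.
Steady-state trough Cmin,ss = Cmax,ss·f ≈ 25.333 × 0.25 ≈ 6.333 mcg/mL.
Trough 6.3 mcg/mL vs MEC 7 mcg/mL: subtherapeutic.

6.3 mcg/mL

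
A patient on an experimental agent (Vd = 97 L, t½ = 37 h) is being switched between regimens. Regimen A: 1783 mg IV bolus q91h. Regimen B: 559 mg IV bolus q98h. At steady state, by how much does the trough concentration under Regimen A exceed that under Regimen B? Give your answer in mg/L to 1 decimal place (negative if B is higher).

3.0 mg/L

Regimen A: f = (1/2)^(91/37) ≈ 0.1818; Cmin,ss = (1783/97)·f/(1−f) ≈ 4.084 mg/L.
Regimen B: f = (1/2)^(98/37) ≈ 0.1595; Cmin,ss = (559/97)·f/(1−f) ≈ 1.094 mg/L.
Difference ≈ 4.084 − 1.094 ≈ 2.990 mg/L.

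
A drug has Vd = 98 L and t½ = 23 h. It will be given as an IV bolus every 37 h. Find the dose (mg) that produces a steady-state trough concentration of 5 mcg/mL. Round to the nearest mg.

τ/t½ = 37/23 ≈ 1.6087, so f = (1/2)^(37/23) ≈ 0.327895.
Cmin,ss = (D/Vd)·f/(1−f), so D = Cmin,ss·Vd·(1−f)/f.
D = 5 × 98 × (1−f)/f ≈ 5 × 98 × 2.04976 ≈ 1004.38 mg.

1004 mg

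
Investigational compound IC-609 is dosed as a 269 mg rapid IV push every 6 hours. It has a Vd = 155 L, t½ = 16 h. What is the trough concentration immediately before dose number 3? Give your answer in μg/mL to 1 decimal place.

f = (1/2)^(τ/t½) = (1/2)^(6/16) ≈ 0.7711.
C₀ = D/Vd = 269/155 ≈ 1.735 μg/mL.
Before the 3rd dose, 2 doses have been given. Superposition: Cmin = C₀·(f + f²).
≈ 1.735 × (0.7711 + 0.5946) ≈ 1.735 × 1.3657 ≈ 2.369 μg/mL.

2.4 μg/mL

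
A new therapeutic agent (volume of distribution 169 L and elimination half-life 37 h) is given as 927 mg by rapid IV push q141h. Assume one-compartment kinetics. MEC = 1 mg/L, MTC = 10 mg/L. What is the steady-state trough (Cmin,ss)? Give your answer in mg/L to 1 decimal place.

0.4 mg/L

k = ln2/t½ = ln2/37 ≈ 0.018734 h⁻¹; fraction remaining f = e^(−kτ) = e^(−0.018734×141) ≈ 0.0713.
Single-dose peak C₀ = D/Vd = 927/169 ≈ 5.485 mg/L.
Steady-state trough Cmin,ss = C₀·f/(1−f) ≈ 5.485 × 0.0713/0.9287 ≈ 0.421 mg/L.
Trough 0.4 mg/L vs MEC 1 mg/L: subtherapeutic.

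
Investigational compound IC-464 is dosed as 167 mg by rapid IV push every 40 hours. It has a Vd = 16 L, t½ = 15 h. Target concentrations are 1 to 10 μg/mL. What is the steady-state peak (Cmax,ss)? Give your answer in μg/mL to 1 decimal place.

12.4 μg/mL

k = ln2/t½ = ln2/15 ≈ 0.046210 h⁻¹; fraction remaining f = e^(−kτ) = e^(−0.046210×40) ≈ 0.1575.
Accumulation ratio R = 1/(1 − f) ≈ 1/0.8425 ≈ 1.1869.
Single-dose peak C₀ = D/Vd = 167/16 ≈ 10.438 μg/mL.
Steady-state peak Cmax,ss = C₀·R ≈ 10.438 × 1.1869 ≈ 12.389 μg/mL.
Peak 12.4 μg/mL vs MTC 10 μg/mL: exceeds toxic threshold.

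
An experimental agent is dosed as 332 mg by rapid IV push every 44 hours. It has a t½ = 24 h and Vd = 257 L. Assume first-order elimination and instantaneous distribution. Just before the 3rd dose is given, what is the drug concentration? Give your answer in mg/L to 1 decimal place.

f = (1/2)^(τ/t½) = (1/2)^(44/24) ≈ 0.2806.
C₀ = D/Vd = 332/257 ≈ 1.292 mg/L.
Before the 3rd dose, 2 doses have been given. Superposition: Cmin = C₀·(f + f²).
≈ 1.292 × (0.2806 + 0.0787) ≈ 1.292 × 0.3593 ≈ 0.464 mg/L.

0.5 mg/L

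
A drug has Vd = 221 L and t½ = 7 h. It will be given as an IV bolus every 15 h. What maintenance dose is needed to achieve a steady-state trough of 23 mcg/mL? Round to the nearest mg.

17365 mg

τ/t½ = 15/7 ≈ 2.1429, so f = (1/2)^(15/7) ≈ 0.226431.
Cmin,ss = (D/Vd)·f/(1−f), so D = Cmin,ss·Vd·(1−f)/f.
D = 23 × 221 × (1−f)/f ≈ 23 × 221 × 3.41636 ≈ 17365.36 mg.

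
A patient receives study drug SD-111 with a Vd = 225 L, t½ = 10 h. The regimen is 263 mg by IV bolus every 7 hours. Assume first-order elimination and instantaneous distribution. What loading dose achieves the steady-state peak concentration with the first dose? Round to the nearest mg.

f = (1/2)^(7/10) ≈ 0.615572; accumulation ratio R = 1/(1−f) ≈ 2.60127.
Loading dose to hit Cmax,ss on first dose: D_load = D_maint·R ≈ 263 × 2.60127 ≈ 684.13 mg.

684 mg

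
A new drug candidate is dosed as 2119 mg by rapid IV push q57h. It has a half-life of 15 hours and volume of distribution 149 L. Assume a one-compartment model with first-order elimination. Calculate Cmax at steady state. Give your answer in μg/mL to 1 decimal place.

Over one 57-h interval, 57/15 ≈ 3.8 half-lives elapse, leaving f ≈ 0.0718 of each dose.
At steady state, accumulation factor R = 1/(1 − e^(−kτ)) ≈ 1.0774.
Each bolus raises the concentration by D/Vd = 2119/149 ≈ 14.221 μg/mL.
Steady-state peak Cmax,ss = C₀·R ≈ 14.221 × 1.0774 ≈ 15.322 μg/mL.

15.3 μg/mL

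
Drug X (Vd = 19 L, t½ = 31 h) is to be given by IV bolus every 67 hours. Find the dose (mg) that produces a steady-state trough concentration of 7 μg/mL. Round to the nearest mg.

τ/t½ = 67/31 ≈ 2.1613, so f = (1/2)^(67/31) ≈ 0.223556.
Cmin,ss = (D/Vd)·f/(1−f), so D = Cmin,ss·Vd·(1−f)/f.
D = 7 × 19 × (1−f)/f ≈ 7 × 19 × 3.47315 ≈ 461.93 mg.

462 mg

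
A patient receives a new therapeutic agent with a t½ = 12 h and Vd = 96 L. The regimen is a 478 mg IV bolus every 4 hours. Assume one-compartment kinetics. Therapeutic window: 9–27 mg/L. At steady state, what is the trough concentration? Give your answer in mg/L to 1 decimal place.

Over one 4-h interval, 4/12 ≈ 0.33333 half-lives elapse, leaving f ≈ 0.7937 of each dose.
Accumulation ratio R = 1/(1 − f) ≈ 1/0.2063 ≈ 4.8473.
Each bolus raises the concentration by D/Vd = 478/96 ≈ 4.979 mg/L.
Cmax,ss = C₀/(1 − f) ≈ 4.979/0.2063 ≈ 24.135 mg/L.
Steady-state trough Cmin,ss = Cmax,ss·f ≈ 24.135 × 0.7937 ≈ 19.156 mg/L.
Trough 19.2 mg/L vs MEC 9 mg/L: adequate.

19.2 mg/L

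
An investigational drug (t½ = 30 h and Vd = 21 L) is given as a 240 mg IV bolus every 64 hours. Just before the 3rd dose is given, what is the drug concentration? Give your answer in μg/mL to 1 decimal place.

3.2 μg/mL

f = (1/2)^(τ/t½) = (1/2)^(64/30) ≈ 0.2279.
C₀ = D/Vd = 240/21 ≈ 11.429 μg/mL.
Before the 3rd dose, 2 doses have been given. Superposition: Cmin = C₀·(f + f²).
≈ 11.429 × (0.2279 + 0.0519) ≈ 11.429 × 0.2798 ≈ 3.198 μg/mL.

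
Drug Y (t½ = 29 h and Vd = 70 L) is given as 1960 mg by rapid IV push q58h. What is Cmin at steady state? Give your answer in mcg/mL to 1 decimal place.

τ = 58 h = 2 half-lives, so f = (1/2)^2 = 0.25.
At steady state, R = 1/(1 − 0.25) = 4/3.
Single-dose peak C₀ = D/Vd = 1960/70 = 28 mcg/mL.
Steady-state peak Cmax,ss = C₀·R = 28 × 4/3 ≈ 37.333 mcg/mL.
Steady-state trough Cmin,ss = Cmax,ss·f ≈ 37.333 × 0.25 ≈ 9.333 mcg/mL.

9.3 mcg/mL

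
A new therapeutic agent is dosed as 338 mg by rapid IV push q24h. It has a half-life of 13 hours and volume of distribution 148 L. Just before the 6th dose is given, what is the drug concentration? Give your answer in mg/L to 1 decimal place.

0.9 mg/L

f = (1/2)^(τ/t½) = (1/2)^(24/13) ≈ 0.2781.
C₀ = D/Vd = 338/148 ≈ 2.284 mg/L.
Before the 6th dose, 5 doses have been given. Superposition: Cmin = C₀·(f + f² + … + f^5).
≈ 2.284 × (0.2781 + 0.0773 + 0.0215 + 0.0060 + 0.0017) ≈ 2.284 × 0.3846 ≈ 0.878 mg/L.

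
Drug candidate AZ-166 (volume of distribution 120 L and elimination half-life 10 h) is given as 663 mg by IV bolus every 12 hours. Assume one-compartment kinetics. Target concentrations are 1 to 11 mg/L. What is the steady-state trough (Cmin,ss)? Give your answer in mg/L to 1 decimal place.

k = ln2/t½ = ln2/10 ≈ 0.069315 h⁻¹; fraction remaining f = e^(−kτ) = e^(−0.069315×12) ≈ 0.4353.
Accumulation ratio R = 1/(1 − f) ≈ 1/0.5647 ≈ 1.7709.
Each bolus raises the concentration by D/Vd = 663/120 ≈ 5.525 mg/L.
Steady-state peak Cmax,ss = C₀·R ≈ 5.525 × 1.7709 ≈ 9.784 mg/L.
Steady-state trough Cmin,ss = Cmax,ss·f ≈ 9.784 × 0.4353 ≈ 4.259 mg/L.
Trough 4.3 mg/L vs MEC 1 mg/L: adequate.

4.3 mg/L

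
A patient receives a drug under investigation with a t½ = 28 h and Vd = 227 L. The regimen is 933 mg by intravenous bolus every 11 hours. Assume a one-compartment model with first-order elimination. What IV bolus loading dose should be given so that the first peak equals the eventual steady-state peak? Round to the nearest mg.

f = (1/2)^(11/28) ≈ 0.761620; accumulation ratio R = 1/(1−f) ≈ 4.19498.
Loading dose to hit Cmax,ss on first dose: D_load = D_maint·R ≈ 933 × 4.19498 ≈ 3913.92 mg.

3914 mg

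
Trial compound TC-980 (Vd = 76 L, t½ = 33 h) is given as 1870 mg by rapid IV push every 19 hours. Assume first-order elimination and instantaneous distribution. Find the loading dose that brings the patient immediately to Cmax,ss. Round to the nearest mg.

f = (1/2)^(19/33) ≈ 0.670934; accumulation ratio R = 1/(1−f) ≈ 3.03890.
Loading dose to hit Cmax,ss on first dose: D_load = D_maint·R ≈ 1870 × 3.03890 ≈ 5682.74 mg.

5683 mg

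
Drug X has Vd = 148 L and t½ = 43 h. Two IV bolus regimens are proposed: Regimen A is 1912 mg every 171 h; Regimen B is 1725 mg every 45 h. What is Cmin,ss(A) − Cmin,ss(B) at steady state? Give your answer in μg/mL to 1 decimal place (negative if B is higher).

-10.1 μg/mL

Regimen A: f = (1/2)^(171/43) ≈ 0.0635; Cmin,ss = (1912/148)·f/(1−f) ≈ 0.876 μg/mL.
Regimen B: f = (1/2)^(45/43) ≈ 0.4841; Cmin,ss = (1725/148)·f/(1−f) ≈ 10.937 μg/mL.
Difference ≈ 0.876 − 10.937 ≈ -10.061 μg/mL.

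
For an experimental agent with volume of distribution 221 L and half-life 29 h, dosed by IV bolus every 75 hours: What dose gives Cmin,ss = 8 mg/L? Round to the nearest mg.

τ/t½ = 75/29 ≈ 2.5862, so f = (1/2)^(75/29) ≈ 0.166523.
Cmin,ss = (D/Vd)·f/(1−f), so D = Cmin,ss·Vd·(1−f)/f.
D = 8 × 221 × (1−f)/f ≈ 8 × 221 × 5.00518 ≈ 8849.16 mg.

8849 mg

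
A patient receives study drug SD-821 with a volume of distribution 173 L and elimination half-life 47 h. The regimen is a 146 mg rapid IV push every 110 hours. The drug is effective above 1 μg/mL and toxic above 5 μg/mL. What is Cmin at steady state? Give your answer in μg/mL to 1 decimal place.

0.2 μg/mL

τ/t½ = 110/47 ≈ 2.3404, so fraction remaining f = (1/2)^(110/47) ≈ 0.1975.
Single-dose peak C₀ = D/Vd = 146/173 ≈ 0.844 μg/mL.
Steady-state trough Cmin,ss = C₀·f/(1−f) ≈ 0.844 × 0.1975/0.8025 ≈ 0.208 μg/mL.
Trough 0.2 μg/mL vs MEC 1 μg/mL: subtherapeutic.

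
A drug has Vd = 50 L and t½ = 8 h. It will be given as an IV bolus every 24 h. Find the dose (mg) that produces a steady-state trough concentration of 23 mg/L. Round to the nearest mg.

8050 mg

τ/t½ = 24/8 ≈ 3, so f = (1/2)^(24/8) ≈ 0.125000.
Cmin,ss = (D/Vd)·f/(1−f), so D = Cmin,ss·Vd·(1−f)/f.
D = 23 × 50 × (1−f)/f ≈ 23 × 50 × 7.00000 ≈ 8050.00 mg.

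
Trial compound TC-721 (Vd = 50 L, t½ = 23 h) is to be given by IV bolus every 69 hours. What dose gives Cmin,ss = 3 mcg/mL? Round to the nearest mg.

τ/t½ = 69/23 ≈ 3, so f = (1/2)^(69/23) ≈ 0.125000.
Cmin,ss = (D/Vd)·f/(1−f), so D = Cmin,ss·Vd·(1−f)/f.
D = 3 × 50 × (1−f)/f ≈ 3 × 50 × 7.00000 ≈ 1050.00 mg.

1050 mg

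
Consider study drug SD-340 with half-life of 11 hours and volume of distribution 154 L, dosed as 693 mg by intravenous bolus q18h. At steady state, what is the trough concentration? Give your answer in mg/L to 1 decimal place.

k = ln2/t½ = ln2/11 ≈ 0.063013 h⁻¹; fraction remaining f = e^(−kτ) = e^(−0.063013×18) ≈ 0.3217.
Each bolus raises the concentration by D/Vd = 693/154 ≈ 4.500 mg/L.
Steady-state trough Cmin,ss = C₀·f/(1−f) ≈ 4.500 × 0.3217/0.6783 ≈ 2.134 mg/L.

2.1 mg/L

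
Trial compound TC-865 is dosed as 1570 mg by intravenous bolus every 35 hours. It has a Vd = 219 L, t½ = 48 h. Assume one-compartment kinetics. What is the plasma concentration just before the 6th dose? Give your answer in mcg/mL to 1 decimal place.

10.0 mcg/mL

f = (1/2)^(τ/t½) = (1/2)^(35/48) ≈ 0.6033.
C₀ = D/Vd = 1570/219 ≈ 7.169 mcg/mL.
Before the 6th dose, 5 doses have been given. Superposition: Cmin = C₀·(f + f² + … + f^5).
≈ 7.169 × (0.6033 + 0.3640 + 0.2196 + 0.1325 + 0.0799) ≈ 7.169 × 1.3993 ≈ 10.032 mcg/mL.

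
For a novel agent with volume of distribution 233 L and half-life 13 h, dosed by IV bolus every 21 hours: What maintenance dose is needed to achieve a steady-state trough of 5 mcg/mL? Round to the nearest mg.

τ/t½ = 21/13 ≈ 1.6154, so f = (1/2)^(21/13) ≈ 0.326378.
Cmin,ss = (D/Vd)·f/(1−f), so D = Cmin,ss·Vd·(1−f)/f.
D = 5 × 233 × (1−f)/f ≈ 5 × 233 × 2.06393 ≈ 2404.48 mg.

2404 mg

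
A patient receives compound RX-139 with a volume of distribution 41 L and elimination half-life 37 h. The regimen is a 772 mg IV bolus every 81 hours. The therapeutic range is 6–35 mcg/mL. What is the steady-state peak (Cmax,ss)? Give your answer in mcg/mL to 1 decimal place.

k = ln2/t½ = ln2/37 ≈ 0.018734 h⁻¹; fraction remaining f = e^(−kτ) = e^(−0.018734×81) ≈ 0.2193.
Accumulation ratio R = 1/(1 − f) ≈ 1/0.7807 ≈ 1.2809.
Each bolus raises the concentration by D/Vd = 772/41 ≈ 18.829 mcg/mL.
Steady-state peak Cmax,ss = C₀·R ≈ 18.829 × 1.2809 ≈ 24.118 mcg/mL.
Peak 24.1 mcg/mL vs MTC 35 mcg/mL: below toxic threshold.

24.1 mcg/mL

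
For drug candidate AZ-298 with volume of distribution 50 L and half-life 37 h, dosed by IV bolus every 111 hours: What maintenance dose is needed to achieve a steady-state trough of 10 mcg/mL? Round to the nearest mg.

3500 mg

τ/t½ = 111/37 ≈ 3, so f = (1/2)^(111/37) ≈ 0.125000.
Cmin,ss = (D/Vd)·f/(1−f), so D = Cmin,ss·Vd·(1−f)/f.
D = 10 × 50 × (1−f)/f ≈ 10 × 50 × 7.00000 ≈ 3500.00 mg.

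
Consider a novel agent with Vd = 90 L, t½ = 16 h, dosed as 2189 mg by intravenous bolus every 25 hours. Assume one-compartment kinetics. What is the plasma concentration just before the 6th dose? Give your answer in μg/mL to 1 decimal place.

f = (1/2)^(τ/t½) = (1/2)^(25/16) ≈ 0.3386.
C₀ = D/Vd = 2189/90 ≈ 24.322 μg/mL.
Before the 6th dose, 5 doses have been given. Superposition: Cmin = C₀·(f + f² + … + f^5).
≈ 24.322 × (0.3386 + 0.1146 + 0.0388 + 0.0131 + 0.0045) ≈ 24.322 × 0.5096 ≈ 12.394 μg/mL.

12.4 μg/mL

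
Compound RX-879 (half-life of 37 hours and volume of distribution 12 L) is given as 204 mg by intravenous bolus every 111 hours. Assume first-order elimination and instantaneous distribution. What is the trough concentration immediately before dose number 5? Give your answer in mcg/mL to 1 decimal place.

2.4 mcg/mL

f = (1/2)^(τ/t½) = (1/2)^(111/37) ≈ 0.1250.
C₀ = D/Vd = 204/12 ≈ 17.000 mcg/mL.
Before the 5th dose, 4 doses have been given. Superposition: Cmin = C₀·(f + f² + … + f^4).
≈ 17.000 × (0.1250 + 0.0156 + 0.0020 + 0.0002) ≈ 17.000 × 0.1428 ≈ 2.428 mcg/mL.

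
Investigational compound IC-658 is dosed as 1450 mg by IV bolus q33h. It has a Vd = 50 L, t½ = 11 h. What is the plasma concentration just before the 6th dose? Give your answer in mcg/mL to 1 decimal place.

f = (1/2)^(τ/t½) = (1/2)^(33/11) ≈ 0.1250.
C₀ = D/Vd = 1450/50 ≈ 29.000 mcg/mL.
Before the 6th dose, 5 doses have been given. Superposition: Cmin = C₀·(f + f² + … + f^5).
≈ 29.000 × (0.1250 + 0.0156 + 0.0020 + 0.0002 + 0.0000) ≈ 29.000 × 0.1428 ≈ 4.141 mcg/mL.

4.1 mcg/mL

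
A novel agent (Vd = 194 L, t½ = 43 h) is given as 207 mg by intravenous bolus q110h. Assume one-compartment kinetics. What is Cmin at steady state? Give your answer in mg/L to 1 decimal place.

0.2 mg/L

k = ln2/t½ = ln2/43 ≈ 0.016120 h⁻¹; fraction remaining f = e^(−kτ) = e^(−0.016120×110) ≈ 0.1698.
Each bolus raises the concentration by D/Vd = 207/194 ≈ 1.067 mg/L.
Steady-state trough Cmin,ss = C₀·f/(1−f) ≈ 1.067 × 0.1698/0.8302 ≈ 0.218 mg/L.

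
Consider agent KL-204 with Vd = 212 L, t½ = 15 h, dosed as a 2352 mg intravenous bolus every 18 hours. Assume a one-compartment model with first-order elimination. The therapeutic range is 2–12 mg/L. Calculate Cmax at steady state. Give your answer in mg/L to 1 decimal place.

19.6 mg/L

τ/t½ = 18/15 ≈ 1.2, so fraction remaining f = (1/2)^(18/15) ≈ 0.4353.
Accumulation ratio R = 1/(1 − f) ≈ 1/0.5647 ≈ 1.7709.
Single-dose peak C₀ = D/Vd = 2352/212 ≈ 11.094 mg/L.
Steady-state peak Cmax,ss = C₀·R ≈ 11.094 × 1.7709 ≈ 19.646 mg/L.
Peak 19.6 mg/L vs MTC 12 mg/L: exceeds toxic threshold.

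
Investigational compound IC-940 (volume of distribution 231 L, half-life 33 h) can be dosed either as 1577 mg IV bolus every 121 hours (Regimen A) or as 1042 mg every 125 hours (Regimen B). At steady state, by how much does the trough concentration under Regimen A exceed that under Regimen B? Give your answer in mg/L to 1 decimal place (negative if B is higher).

Regimen A: f = (1/2)^(121/33) ≈ 0.0787; Cmin,ss = (1577/231)·f/(1−f) ≈ 0.583 mg/L.
Regimen B: f = (1/2)^(125/33) ≈ 0.0724; Cmin,ss = (1042/231)·f/(1−f) ≈ 0.352 mg/L.
Difference ≈ 0.583 − 0.352 ≈ 0.231 mg/L.

0.2 mg/L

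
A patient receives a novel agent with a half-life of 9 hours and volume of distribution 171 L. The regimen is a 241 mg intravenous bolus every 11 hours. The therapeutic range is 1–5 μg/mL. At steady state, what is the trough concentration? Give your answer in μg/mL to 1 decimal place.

1.1 μg/mL

Over one 11-h interval, 11/9 ≈ 1.2222 half-lives elapse, leaving f ≈ 0.4286 of each dose.
Accumulation ratio R = 1/(1 − f) ≈ 1/0.5714 ≈ 1.7501.
Single-dose peak C₀ = D/Vd = 241/171 ≈ 1.409 μg/mL.
Steady-state peak Cmax,ss = C₀·R ≈ 1.409 × 1.7501 ≈ 2.466 μg/mL.
Steady-state trough Cmin,ss = Cmax,ss·f ≈ 2.466 × 0.4286 ≈ 1.057 μg/mL.
Trough 1.1 μg/mL vs MEC 1 μg/mL: adequate.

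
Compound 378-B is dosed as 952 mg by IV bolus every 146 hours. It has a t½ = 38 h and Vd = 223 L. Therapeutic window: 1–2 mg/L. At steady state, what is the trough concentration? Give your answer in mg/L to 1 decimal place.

Over one 146-h interval, 146/38 ≈ 3.8421 half-lives elapse, leaving f ≈ 0.0697 of each dose.
At steady state, accumulation factor R = 1/(1 − e^(−kτ)) ≈ 1.0749.
Single-dose peak C₀ = D/Vd = 952/223 ≈ 4.269 mg/L.
Cmax,ss = C₀/(1 − f) ≈ 4.269/0.9303 ≈ 4.589 mg/L.
One interval later, Cmin,ss = Cmax,ss·e^(−kτ) ≈ 4.589 × 0.0697 ≈ 0.320 mg/L.
Trough 0.3 mg/L vs MEC 1 mg/L: subtherapeutic.

0.3 mg/L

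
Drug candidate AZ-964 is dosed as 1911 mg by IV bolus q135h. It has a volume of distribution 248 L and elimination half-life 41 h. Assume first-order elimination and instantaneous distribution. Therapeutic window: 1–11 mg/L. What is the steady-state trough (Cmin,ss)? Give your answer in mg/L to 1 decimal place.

0.9 mg/L

τ/t½ = 135/41 ≈ 3.2927, so fraction remaining f = (1/2)^(135/41) ≈ 0.1020.
Accumulation ratio R = 1/(1 − f) ≈ 1/0.8980 ≈ 1.1136.
Each bolus raises the concentration by D/Vd = 1911/248 ≈ 7.706 mg/L.
Cmax,ss = C₀/(1 − f) ≈ 7.706/0.8980 ≈ 8.581 mg/L.
One interval later, Cmin,ss = Cmax,ss·e^(−kτ) ≈ 8.581 × 0.1020 ≈ 0.875 mg/L.
Trough 0.9 mg/L vs MEC 1 mg/L: subtherapeutic.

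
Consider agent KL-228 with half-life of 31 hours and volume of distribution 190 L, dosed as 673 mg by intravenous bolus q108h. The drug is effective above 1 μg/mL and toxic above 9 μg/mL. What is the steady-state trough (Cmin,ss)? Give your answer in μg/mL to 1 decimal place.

0.3 μg/mL

k = ln2/t½ = ln2/31 ≈ 0.022360 h⁻¹; fraction remaining f = e^(−kτ) = e^(−0.022360×108) ≈ 0.0894.
Accumulation ratio R = 1/(1 − f) ≈ 1/0.9106 ≈ 1.0982.
Single-dose peak C₀ = D/Vd = 673/190 ≈ 3.542 μg/mL.
Cmax,ss = C₀/(1 − f) ≈ 3.542/0.9106 ≈ 3.890 μg/mL.
Steady-state trough Cmin,ss = Cmax,ss·f ≈ 3.890 × 0.0894 ≈ 0.348 μg/mL.
Trough 0.3 μg/mL vs MEC 1 μg/mL: subtherapeutic.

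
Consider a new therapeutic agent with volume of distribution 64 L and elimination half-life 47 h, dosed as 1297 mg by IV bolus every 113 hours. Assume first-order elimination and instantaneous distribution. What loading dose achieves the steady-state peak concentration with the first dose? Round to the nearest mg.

f = (1/2)^(113/47) ≈ 0.188907; accumulation ratio R = 1/(1−f) ≈ 1.23290.
Loading dose to hit Cmax,ss on first dose: D_load = D_maint·R ≈ 1297 × 1.23290 ≈ 1599.07 mg.

1599 mg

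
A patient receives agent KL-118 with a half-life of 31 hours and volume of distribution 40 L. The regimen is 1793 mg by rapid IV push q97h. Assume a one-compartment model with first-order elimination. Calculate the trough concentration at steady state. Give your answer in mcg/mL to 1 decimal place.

τ/t½ = 97/31 ≈ 3.129, so fraction remaining f = (1/2)^(97/31) ≈ 0.1143.
At steady state, accumulation factor R = 1/(1 − e^(−kτ)) ≈ 1.1291.
Each bolus raises the concentration by D/Vd = 1793/40 ≈ 44.825 mcg/mL.
Cmax,ss = C₀/(1 − f) ≈ 44.825/0.8857 ≈ 50.610 mcg/mL.
Steady-state trough Cmin,ss = Cmax,ss·f ≈ 50.610 × 0.1143 ≈ 5.785 mcg/mL.

5.8 mcg/mL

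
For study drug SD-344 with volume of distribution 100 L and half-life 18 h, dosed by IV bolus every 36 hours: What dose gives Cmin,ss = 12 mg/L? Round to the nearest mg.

3600 mg

τ/t½ = 36/18 ≈ 2, so f = (1/2)^(36/18) ≈ 0.250000.
Cmin,ss = (D/Vd)·f/(1−f), so D = Cmin,ss·Vd·(1−f)/f.
D = 12 × 100 × (1−f)/f ≈ 12 × 100 × 3.00000 ≈ 3600.00 mg.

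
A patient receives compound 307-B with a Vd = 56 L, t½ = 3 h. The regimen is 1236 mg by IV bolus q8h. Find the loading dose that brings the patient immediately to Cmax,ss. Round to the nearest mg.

f = (1/2)^(8/3) ≈ 0.157490; accumulation ratio R = 1/(1−f) ≈ 1.18693.
Loading dose to hit Cmax,ss on first dose: D_load = D_maint·R ≈ 1236 × 1.18693 ≈ 1467.05 mg.

1467 mg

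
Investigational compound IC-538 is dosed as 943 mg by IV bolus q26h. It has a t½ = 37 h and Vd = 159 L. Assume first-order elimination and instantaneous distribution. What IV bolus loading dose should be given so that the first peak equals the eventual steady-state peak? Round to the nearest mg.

f = (1/2)^(26/37) ≈ 0.614420; accumulation ratio R = 1/(1−f) ≈ 2.59350.
Loading dose to hit Cmax,ss on first dose: D_load = D_maint·R ≈ 943 × 2.59350 ≈ 2445.67 mg.

2446 mg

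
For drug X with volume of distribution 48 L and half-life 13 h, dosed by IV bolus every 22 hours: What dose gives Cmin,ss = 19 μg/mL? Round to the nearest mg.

τ/t½ = 22/13 ≈ 1.6923, so f = (1/2)^(22/13) ≈ 0.309432.
Cmin,ss = (D/Vd)·f/(1−f), so D = Cmin,ss·Vd·(1−f)/f.
D = 19 × 48 × (1−f)/f ≈ 19 × 48 × 2.23173 ≈ 2035.34 mg.

2035 mg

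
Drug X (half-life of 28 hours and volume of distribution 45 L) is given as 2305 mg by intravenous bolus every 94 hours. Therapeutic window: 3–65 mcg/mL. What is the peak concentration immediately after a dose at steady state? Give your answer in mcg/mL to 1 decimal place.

τ/t½ = 94/28 ≈ 3.3571, so fraction remaining f = (1/2)^(94/28) ≈ 0.0976.
Accumulation ratio R = 1/(1 − f) ≈ 1/0.9024 ≈ 1.1082.
Single-dose peak C₀ = D/Vd = 2305/45 ≈ 51.222 mcg/mL.
Steady-state peak Cmax,ss = C₀·R ≈ 51.222 × 1.1082 ≈ 56.764 mcg/mL.
Peak 56.8 mcg/mL vs MTC 65 mcg/mL: below toxic threshold.

56.8 mcg/mL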